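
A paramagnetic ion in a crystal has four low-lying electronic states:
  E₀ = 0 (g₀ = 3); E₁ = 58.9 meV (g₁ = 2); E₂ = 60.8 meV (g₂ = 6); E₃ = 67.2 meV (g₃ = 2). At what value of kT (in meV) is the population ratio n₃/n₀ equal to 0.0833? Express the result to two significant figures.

32 meV

n₃/n₀ = (g₃/g₀) exp[−(E₃−E₀)/kT] = 0.0833.
⇒ (E₃−E₀)/kT = ln((2/3)/0.0833) = ln(8.003) = 2.080.
kT = 67.2 meV / 2.080 = 32 meV.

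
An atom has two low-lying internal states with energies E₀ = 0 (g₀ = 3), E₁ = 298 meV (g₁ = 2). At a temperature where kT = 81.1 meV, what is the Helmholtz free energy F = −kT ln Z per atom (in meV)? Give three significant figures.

Eᵢ/kT = 0, 3.6745.
Z = Σ gᵢe^(−Eᵢ/kT) = 3·e^(−0) + 2·e^(−3.6745) = 3.0000 + 0.050724 = 3.0507.
F = −kT ln Z = −81.1 × ln(3.0507) = −81.1 × 1.1154 = -90.5 meV.

-90.5 meV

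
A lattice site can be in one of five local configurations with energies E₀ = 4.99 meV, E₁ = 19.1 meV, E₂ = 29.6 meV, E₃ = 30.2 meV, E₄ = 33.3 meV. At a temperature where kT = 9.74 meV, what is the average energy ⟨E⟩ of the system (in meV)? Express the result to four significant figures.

Eᵢ/kT = 0.512320, 1.96099, 3.03901, 3.10062, 3.41889.
Z = Σ e^(−Eᵢ/kT) = e^(−0.512320) + e^(−1.96099) + e^(−3.03901) + e^(−3.10062) + e^(−3.41889) = 0.599104 + 0.140719 + 0.0478823 + 0.0450213 + 0.0327488 = 0.865475.
⟨E⟩ = Σ Eᵢ e^(−Eᵢ/kT) / Z = (4.99·0.599104 + 19.1·0.140719 + 29.6·0.0478823 + 30.2·0.0450213 + 33.3·0.0327488) / 0.865475 = 11.03 meV.

11.03 meV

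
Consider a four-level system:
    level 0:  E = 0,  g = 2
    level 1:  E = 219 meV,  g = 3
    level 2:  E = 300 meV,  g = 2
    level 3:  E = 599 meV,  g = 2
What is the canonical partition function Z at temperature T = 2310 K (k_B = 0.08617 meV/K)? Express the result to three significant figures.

k_BT = 0.08617 × 2310 K = 199.05 meV.
Eᵢ/kT = 0, 1.1002, 1.5072, 3.0093.
Z = Σ gᵢe^(−Eᵢ/kT) = 2·e^(−0) + 3·e^(−1.1002) + 2·e^(−1.5072) + 2·e^(−3.0093) = 2.0000 + 0.99841 + 0.44306 + 0.098652 = 3.5401.

Z = 3.54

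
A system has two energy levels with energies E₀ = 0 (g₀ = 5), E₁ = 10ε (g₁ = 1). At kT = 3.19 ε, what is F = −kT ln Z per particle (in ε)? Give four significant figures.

-5.162 ε

Eᵢ/kT = 0, 3.13480.
Z = Σ gᵢe^(−Eᵢ/kT) = 5·e^(−0) + 1·e^(−3.13480) = 5.00000 + 0.0435085 = 5.04351.
F = −kT ln Z = −3.19 × ln(5.04351) = −3.19 × 1.61810 = -5.162 ε.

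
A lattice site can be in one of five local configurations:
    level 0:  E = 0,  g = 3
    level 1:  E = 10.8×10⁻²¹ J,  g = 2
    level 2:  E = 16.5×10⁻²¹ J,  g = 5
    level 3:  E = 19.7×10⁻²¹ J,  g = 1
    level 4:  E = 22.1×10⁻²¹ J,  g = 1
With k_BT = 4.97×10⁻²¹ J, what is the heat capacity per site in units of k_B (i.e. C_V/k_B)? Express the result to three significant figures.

0.920

Eᵢ/kT = 0, 2.1730, 3.3199, 3.9638, 4.4467.
Z = Σ gᵢe^(−Eᵢ/kT) = 3·e^(−0) + 2·e^(−2.1730) + 5·e^(−3.3199) + 1·e^(−3.9638) + 1·e^(−4.4467) = 3.0000 + 0.22767 + 0.18078 + 0.018991 + 0.011717 = 3.4392.
⟨E⟩ = 1.7663, ⟨E²⟩ = 25.839.
C_V/k_B = (⟨E²⟩ − ⟨E⟩²)/(kT)² = (25.839 − 3.1198)/24.701 = 0.920.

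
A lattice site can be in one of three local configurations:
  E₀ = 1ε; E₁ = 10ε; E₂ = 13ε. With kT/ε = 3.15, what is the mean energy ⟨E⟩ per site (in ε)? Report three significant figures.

Eᵢ/kT = 0.31746, 3.1746, 4.1270.
Z = Σ e^(−Eᵢ/kT) = e^(−0.31746) + e^(−3.1746) + e^(−4.1270) = 0.72800 + 0.041811 + 0.016131 = 0.78594.
⟨E⟩ = Σ Eᵢ e^(−Eᵢ/kT) / Z = (1·0.72800 + 10·0.041811 + 13·0.016131) / 0.78594 = 1.73 ε.

1.73 ε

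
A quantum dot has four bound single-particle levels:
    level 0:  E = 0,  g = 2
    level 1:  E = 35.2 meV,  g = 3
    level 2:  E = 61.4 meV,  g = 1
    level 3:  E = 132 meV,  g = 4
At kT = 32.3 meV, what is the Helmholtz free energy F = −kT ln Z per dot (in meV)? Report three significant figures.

Eᵢ/kT = 0, 1.0898, 1.9009, 4.0867.
Z = Σ gᵢe^(−Eᵢ/kT) = 2·e^(−0) + 3·e^(−1.0898) + 1·e^(−1.9009) + 4·e^(−4.0867) = 2.0000 + 1.0089 + 0.14943 + 0.067178 = 3.2255.
F = −kT ln Z = −32.3 × ln(3.2255) = −32.3 × 1.1711 = -37.8 meV.

-37.8 meV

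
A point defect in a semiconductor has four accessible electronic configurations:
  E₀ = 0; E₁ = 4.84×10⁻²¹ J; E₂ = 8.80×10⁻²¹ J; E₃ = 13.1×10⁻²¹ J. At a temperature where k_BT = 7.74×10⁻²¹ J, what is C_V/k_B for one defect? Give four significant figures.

0.3188

Eᵢ/kT = 0, 0.625323, 1.13695, 1.69251.
Z = Σ e^(−Eᵢ/kT) = e^(−0) + e^(−0.625323) + e^(−1.13695) + e^(−1.69251) = 1.00000 + 0.535089 + 0.320796 + 0.184057 = 2.03994.
⟨E⟩ = 3.83540, ⟨E²⟩ = 33.8065.
C_V/k_B = (⟨E²⟩ − ⟨E⟩²)/(kT)² = (33.8065 − 14.7103)/59.9076 = 0.3188.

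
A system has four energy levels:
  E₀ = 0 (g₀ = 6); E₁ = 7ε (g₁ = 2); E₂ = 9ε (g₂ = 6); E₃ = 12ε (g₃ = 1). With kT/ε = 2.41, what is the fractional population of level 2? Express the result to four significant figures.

0.02290

Eᵢ/kT = 0, 2.90456, 3.73444, 4.97925.
Z = Σ gᵢe^(−Eᵢ/kT) = 6·e^(−0) + 2·e^(−2.90456) + 6·e^(−3.73444) + 1·e^(−4.97925) = 6.00000 + 0.109546 + 0.143319 + 0.00687922 = 6.25974.
P₂ = g₂ e^(−E₂/kT) / Z = 0.143319/6.25974 = 0.02290.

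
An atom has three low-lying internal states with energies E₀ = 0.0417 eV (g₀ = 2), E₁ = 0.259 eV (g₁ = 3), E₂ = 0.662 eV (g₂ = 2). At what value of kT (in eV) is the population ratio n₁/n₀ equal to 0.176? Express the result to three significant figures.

n₁/n₀ = (g₁/g₀) exp[−(E₁−E₀)/kT] = 0.176.
⇒ (E₁−E₀)/kT = ln((3/2)/0.176) = ln(8.5227) = 2.1427.
kT = 0.2173 eV / 2.1427 = 0.101 eV.

0.101 eV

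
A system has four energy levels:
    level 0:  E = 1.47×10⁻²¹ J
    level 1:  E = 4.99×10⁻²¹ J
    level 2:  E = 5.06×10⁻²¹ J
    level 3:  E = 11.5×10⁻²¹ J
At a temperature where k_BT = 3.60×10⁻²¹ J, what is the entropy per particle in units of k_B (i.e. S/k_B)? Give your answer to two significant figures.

Eᵢ/kT = 0.4083, 1.386, 1.406, 3.194.
Z = Σ e^(−Eᵢ/kT) = e^(−0.4083) + e^(−1.386) + e^(−1.406) + e^(−3.194) = 0.6648 + 0.2501 + 0.2451 + 0.04101 = 1.201.
⟨E⟩ = Σ EᵢPᵢ = 3.278 ×10⁻²¹ J.
S/k_B = ln Z + ⟨E⟩/kT = ln(1.201) + 3.278/3.60 = 0.1832 + 0.9106 = 1.1.

1.1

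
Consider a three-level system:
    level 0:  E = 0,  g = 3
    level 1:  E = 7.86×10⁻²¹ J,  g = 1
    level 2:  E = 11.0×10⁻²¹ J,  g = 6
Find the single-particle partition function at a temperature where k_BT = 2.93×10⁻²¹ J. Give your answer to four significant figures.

Z = 3.209

Eᵢ/kT = 0, 2.68259, 3.75427.
Z = Σ gᵢe^(−Eᵢ/kT) = 3·e^(−0) + 1·e^(−2.68259) + 6·e^(−3.75427) = 3.00000 + 0.0683858 + 0.140505 = 3.20889.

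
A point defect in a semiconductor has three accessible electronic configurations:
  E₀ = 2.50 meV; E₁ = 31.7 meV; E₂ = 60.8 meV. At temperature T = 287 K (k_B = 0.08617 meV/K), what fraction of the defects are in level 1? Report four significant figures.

0.2191

k_BT = 0.08617 × 287 K = 24.7308 meV.
Eᵢ/kT = 0.101089, 1.28180, 2.45847.
Z = Σ e^(−Eᵢ/kT) = e^(−0.101089) + e^(−1.28180) + e^(−2.45847) = 0.903853 + 0.277537 + 0.0855658 = 1.26696.
P₁ = e^(−E₁/kT) / Z = 0.277537/1.26696 = 0.2191.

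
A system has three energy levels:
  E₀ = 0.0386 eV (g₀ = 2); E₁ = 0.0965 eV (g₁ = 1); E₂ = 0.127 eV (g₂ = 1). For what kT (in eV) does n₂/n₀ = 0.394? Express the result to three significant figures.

n₂/n₀ = (g₂/g₀) exp[−(E₂−E₀)/kT] = 0.394.
⇒ (E₂−E₀)/kT = ln((1/2)/0.394) = ln(1.2690) = 0.23823.
kT = 0.0884 eV / 0.23823 = 0.371 eV.

0.371 eV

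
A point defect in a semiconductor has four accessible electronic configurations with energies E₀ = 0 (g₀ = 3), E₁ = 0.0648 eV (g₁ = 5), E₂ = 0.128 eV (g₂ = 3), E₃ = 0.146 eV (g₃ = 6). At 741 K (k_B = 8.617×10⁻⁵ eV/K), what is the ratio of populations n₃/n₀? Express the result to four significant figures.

0.2032

k_BT = 8.617×10⁻⁵ × 741 K = 0.0638520 eV.
n₃/n₀ = (g₃/g₀) exp[−(E₃−E₀)/kT] = (6/3) × exp(−(0.146 eV)/(0.0638520 eV)) = (6/3) × exp(-2.28654) = 0.2032.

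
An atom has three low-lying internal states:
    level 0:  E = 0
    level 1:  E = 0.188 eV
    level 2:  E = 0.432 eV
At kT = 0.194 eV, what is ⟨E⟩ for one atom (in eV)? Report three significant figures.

0.0793 eV

Eᵢ/kT = 0, 0.96907, 2.2268.
Z = Σ e^(−Eᵢ/kT) = e^(−0) + e^(−0.96907) + e^(−2.2268) = 1.0000 + 0.37944 + 0.10787 = 1.4873.
⟨E⟩ = Σ Eᵢ e^(−Eᵢ/kT) / Z = (0·1.0000 + 0.188·0.37944 + 0.432·0.10787) / 1.4873 = 0.0793 eV.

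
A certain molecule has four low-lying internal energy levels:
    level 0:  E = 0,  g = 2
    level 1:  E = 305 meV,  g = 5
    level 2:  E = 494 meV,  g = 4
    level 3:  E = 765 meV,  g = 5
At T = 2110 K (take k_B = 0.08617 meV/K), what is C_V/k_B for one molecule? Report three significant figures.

k_BT = 0.08617 × 2110 K = 181.82 meV.
Eᵢ/kT = 0, 1.6775, 2.7170, 4.2075.
Z = Σ gᵢe^(−Eᵢ/kT) = 2·e^(−0) + 5·e^(−1.6775) + 4·e^(−2.7170) + 5·e^(−4.2075) = 2.0000 + 0.93420 + 0.26429 + 0.074418 = 3.2729.
⟨E⟩ = 144.34 meV, ⟨E²⟩ = 59565 meV².
C_V/k_B = (⟨E²⟩ − ⟨E⟩²)/(kT)² = (59565 − 20834)/33059 = 1.17.

1.17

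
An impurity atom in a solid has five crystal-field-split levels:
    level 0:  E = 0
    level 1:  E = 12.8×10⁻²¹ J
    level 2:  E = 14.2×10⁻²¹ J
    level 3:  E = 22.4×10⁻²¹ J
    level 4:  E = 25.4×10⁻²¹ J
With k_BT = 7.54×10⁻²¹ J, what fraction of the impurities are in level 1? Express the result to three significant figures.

Eᵢ/kT = 0, 1.6976, 1.8833, 2.9708, 3.3687.
Z = Σ e^(−Eᵢ/kT) = e^(−0) + e^(−1.6976) + e^(−1.8833) + e^(−2.9708) + e^(−3.3687) = 1.0000 + 0.18312 + 0.15209 + 0.051262 + 0.034434 = 1.4209.
P₁ = e^(−E₁/kT) / Z = 0.18312/1.4209 = 0.129.

0.129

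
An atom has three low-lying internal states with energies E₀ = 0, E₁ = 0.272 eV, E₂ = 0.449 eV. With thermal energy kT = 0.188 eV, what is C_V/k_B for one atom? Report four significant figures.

Eᵢ/kT = 0, 1.44681, 2.38830.
Z = Σ e^(−Eᵢ/kT) = e^(−0) + e^(−1.44681) + e^(−2.38830) = 1.00000 + 0.235320 + 0.0917856 = 1.32711.
⟨E⟩ = 0.0792841 eV, ⟨E²⟩ = 0.0270618 eV².
C_V/k_B = (⟨E²⟩ − ⟨E⟩²)/(kT)² = (0.0270618 − 0.00628597)/0.0353440 = 0.5878.

0.5878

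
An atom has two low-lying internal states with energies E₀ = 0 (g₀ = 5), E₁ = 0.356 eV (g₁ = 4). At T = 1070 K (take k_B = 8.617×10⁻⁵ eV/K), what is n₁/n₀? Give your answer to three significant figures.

0.0168

k_BT = 8.617×10⁻⁵ × 1070 K = 0.092202 eV.
n₁/n₀ = (g₁/g₀) exp[−(E₁−E₀)/kT] = (4/5) × exp(−(0.356 eV)/(0.092202 eV)) = (4/5) × exp(-3.8611) = 0.0168.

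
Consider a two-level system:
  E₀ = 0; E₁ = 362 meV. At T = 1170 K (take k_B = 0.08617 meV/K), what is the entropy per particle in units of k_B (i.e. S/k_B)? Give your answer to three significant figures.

0.124

k_BT = 0.08617 × 1170 K = 100.82 meV.
Eᵢ/kT = 0, 3.5906.
Z = Σ e^(−Eᵢ/kT) = e^(−0) + e^(−3.5906) = 1.0000 + 0.027582 = 1.0276.
⟨E⟩ = Σ EᵢPᵢ = 9.7165 meV.
S/k_B = ln Z + ⟨E⟩/kT = ln(1.0276) + 9.7165/100.82 = 0.027226 + 0.096375 = 0.124.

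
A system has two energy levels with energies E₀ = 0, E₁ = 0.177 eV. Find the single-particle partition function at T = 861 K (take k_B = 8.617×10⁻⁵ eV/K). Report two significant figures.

k_BT = 8.617×10⁻⁵ × 861 K = 0.07419 eV.
Eᵢ/kT = 0, 2.386.
Z = Σ e^(−Eᵢ/kT) = e^(−0) + e^(−2.386) = 1.000 + 0.09200 = 1.092.

Z = 1.1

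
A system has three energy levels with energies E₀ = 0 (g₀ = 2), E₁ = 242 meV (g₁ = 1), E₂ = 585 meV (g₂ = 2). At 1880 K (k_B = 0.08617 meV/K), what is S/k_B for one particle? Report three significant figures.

1.06

k_BT = 0.08617 × 1880 K = 162.00 meV.
Eᵢ/kT = 0, 1.4938, 3.6111.
Z = Σ gᵢe^(−Eᵢ/kT) = 2·e^(−0) + 1·e^(−1.4938) + 2·e^(−3.6111) = 2.0000 + 0.22452 + 0.054044 = 2.2786.
⟨E⟩ = Σ EᵢPᵢ = 37.720 meV.
S/k_B = ln Z + ⟨E⟩/kT = ln(2.2786) + 37.720/162.00 = 0.82356 + 0.23284 = 1.06.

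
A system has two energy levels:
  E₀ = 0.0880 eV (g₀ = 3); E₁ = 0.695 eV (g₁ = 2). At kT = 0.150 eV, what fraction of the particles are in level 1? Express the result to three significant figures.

0.0115

Eᵢ/kT = 0.58667, 4.6333.
Z = Σ gᵢe^(−Eᵢ/kT) = 3·e^(−0.58667) + 2·e^(−4.6333) = 1.6685 + 0.019445 = 1.6879.
P₁ = g₁ e^(−E₁/kT) / Z = 0.019445/1.6879 = 0.0115.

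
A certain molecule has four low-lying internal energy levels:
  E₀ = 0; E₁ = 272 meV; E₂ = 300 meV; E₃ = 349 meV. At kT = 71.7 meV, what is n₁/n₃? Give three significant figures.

n₁/n₃ = exp[−(E₁−E₃)/kT] = exp(−(-77 meV)/(71.7 meV)) = exp(1.0739) = 2.93.

2.93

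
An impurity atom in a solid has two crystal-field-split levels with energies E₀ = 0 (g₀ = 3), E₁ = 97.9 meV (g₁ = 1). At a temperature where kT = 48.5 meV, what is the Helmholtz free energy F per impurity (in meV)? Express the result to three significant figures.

Eᵢ/kT = 0, 2.0186.
Z = Σ gᵢe^(−Eᵢ/kT) = 3·e^(−0) + 1·e^(−2.0186) = 3.0000 + 0.13284 = 3.1328.
F = −kT ln Z = −48.5 × ln(3.1328) = −48.5 × 1.1419 = -55.4 meV.

-55.4 meV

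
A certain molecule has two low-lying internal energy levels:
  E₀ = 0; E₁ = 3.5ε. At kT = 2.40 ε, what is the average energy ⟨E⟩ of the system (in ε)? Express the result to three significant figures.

0.661 ε

Eᵢ/kT = 0, 1.4583.
Z = Σ e^(−Eᵢ/kT) = e^(−0) + e^(−1.4583) = 1.0000 + 0.23263 = 1.2326.
⟨E⟩ = Σ Eᵢ e^(−Eᵢ/kT) / Z = (0·1.0000 + 3.5·0.23263) / 1.2326 = 0.661 ε.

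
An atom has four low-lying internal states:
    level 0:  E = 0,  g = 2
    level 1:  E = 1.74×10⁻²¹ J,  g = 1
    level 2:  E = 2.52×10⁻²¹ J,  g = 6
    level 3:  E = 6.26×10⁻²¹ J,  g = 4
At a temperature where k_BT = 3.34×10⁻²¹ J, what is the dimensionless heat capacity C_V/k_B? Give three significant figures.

0.296

Eᵢ/kT = 0, 0.52096, 0.75449, 1.8743.
Z = Σ gᵢe^(−Eᵢ/kT) = 2·e^(−0) + 1·e^(−0.52096) + 6·e^(−0.75449) + 4·e^(−1.8743) = 2.0000 + 0.59395 + 2.8215 + 0.61385 = 6.0293.
⟨E⟩ = 1.9880, ⟨E²⟩ = 7.2597.
C_V/k_B = (⟨E²⟩ − ⟨E⟩²)/(kT)² = (7.2597 − 3.9521)/11.156 = 0.296.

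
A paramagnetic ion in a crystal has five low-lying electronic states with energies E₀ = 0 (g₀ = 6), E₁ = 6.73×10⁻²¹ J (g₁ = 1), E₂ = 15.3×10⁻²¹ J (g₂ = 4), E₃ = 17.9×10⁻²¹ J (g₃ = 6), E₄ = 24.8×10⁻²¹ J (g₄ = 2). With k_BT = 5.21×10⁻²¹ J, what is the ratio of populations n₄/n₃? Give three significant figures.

0.0887

n₄/n₃ = (g₄/g₃) exp[−(E₄−E₃)/kT] = (2/6) × exp(−(6.9 ×10⁻²¹ J)/(5.21 ×10⁻²¹ J)) = (2/6) × exp(-1.3244) = 0.0887.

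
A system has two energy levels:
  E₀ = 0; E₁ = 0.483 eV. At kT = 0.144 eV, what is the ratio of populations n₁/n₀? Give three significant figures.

0.0349

n₁/n₀ = exp[−(E₁−E₀)/kT] = exp(−(0.483 eV)/(0.144 eV)) = exp(-3.3542) = 0.0349.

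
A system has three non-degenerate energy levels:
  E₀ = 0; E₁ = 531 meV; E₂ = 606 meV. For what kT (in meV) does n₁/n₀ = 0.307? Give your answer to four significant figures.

449.7 meV

n₁/n₀ = exp[−(E₁−E₀)/kT] = 0.307.
⇒ (E₁−E₀)/kT = ln(1/0.307) = ln(3.25733) = 1.18091.
kT = 531 meV / 1.18091 = 449.7 meV.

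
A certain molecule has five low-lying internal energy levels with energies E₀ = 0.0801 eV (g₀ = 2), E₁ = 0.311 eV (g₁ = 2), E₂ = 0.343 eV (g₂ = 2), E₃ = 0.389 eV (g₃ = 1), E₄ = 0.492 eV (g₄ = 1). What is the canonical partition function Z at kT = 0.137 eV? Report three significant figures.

Eᵢ/kT = 0.58467, 2.2701, 2.5036, 2.8394, 3.5912.
Z = Σ gᵢe^(−Eᵢ/kT) = 2·e^(−0.58467) + 2·e^(−2.2701) + 2·e^(−2.5036) + 1·e^(−2.8394) + 1·e^(−3.5912) = 1.1146 + 0.20660 + 0.16358 + 0.058461 + 0.027565 = 1.5708.

Z = 1.57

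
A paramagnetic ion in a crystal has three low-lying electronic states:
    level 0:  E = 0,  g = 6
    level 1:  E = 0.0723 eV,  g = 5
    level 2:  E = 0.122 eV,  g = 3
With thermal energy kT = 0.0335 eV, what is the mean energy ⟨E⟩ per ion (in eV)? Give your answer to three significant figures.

0.00772 eV

Eᵢ/kT = 0, 2.1582, 3.6418.
Z = Σ gᵢe^(−Eᵢ/kT) = 6·e^(−0) + 5·e^(−2.1582) + 3·e^(−3.6418) = 6.0000 + 0.57766 + 0.078615 = 6.6563.
⟨E⟩ = Σ Eᵢ gᵢe^(−Eᵢ/kT) / Z = (0·6.0000 + 0.0723·0.57766 + 0.122·0.078615) / 6.6563 = 0.00772 eV.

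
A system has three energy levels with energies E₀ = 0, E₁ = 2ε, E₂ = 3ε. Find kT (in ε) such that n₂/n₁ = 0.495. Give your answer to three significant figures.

1.42 ε

n₂/n₁ = exp[−(E₂−E₁)/kT] = 0.495.
⇒ (E₂−E₁)/kT = ln(1/0.495) = ln(2.0202) = 0.70320.
kT = 1ε / 0.70320 = 1.42 ε.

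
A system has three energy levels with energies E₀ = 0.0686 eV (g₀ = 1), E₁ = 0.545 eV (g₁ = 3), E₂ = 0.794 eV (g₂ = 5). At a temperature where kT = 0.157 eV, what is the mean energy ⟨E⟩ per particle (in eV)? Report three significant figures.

Eᵢ/kT = 0.43694, 3.4713, 5.0573.
Z = Σ gᵢe^(−Eᵢ/kT) = 1·e^(−0.43694) + 3·e^(−3.4713) + 5·e^(−5.0573) = 0.64601 + 0.093230 + 0.031814 = 0.77105.
⟨E⟩ = Σ Eᵢ gᵢe^(−Eᵢ/kT) / Z = (0.0686·0.64601 + 0.545·0.093230 + 0.794·0.031814) / 0.77105 = 0.156 eV.

0.156 eV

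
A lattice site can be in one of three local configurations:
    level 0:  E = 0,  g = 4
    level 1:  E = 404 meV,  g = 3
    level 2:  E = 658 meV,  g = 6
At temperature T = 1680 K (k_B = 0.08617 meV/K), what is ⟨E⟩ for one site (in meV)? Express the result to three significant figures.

27.4 meV

k_BT = 0.08617 × 1680 K = 144.77 meV.
Eᵢ/kT = 0, 2.7906, 4.5451.
Z = Σ gᵢe^(−Eᵢ/kT) = 4·e^(−0) + 3·e^(−2.7906) + 6·e^(−4.5451) = 4.0000 + 0.18415 + 0.063715 = 4.2479.
⟨E⟩ = Σ Eᵢ gᵢe^(−Eᵢ/kT) / Z = (0·4.0000 + 404·0.18415 + 658·0.063715) / 4.2479 = 27.4 meV.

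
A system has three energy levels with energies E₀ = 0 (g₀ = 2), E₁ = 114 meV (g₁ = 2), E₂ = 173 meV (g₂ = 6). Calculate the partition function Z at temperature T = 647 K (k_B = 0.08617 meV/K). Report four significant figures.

k_BT = 0.08617 × 647 K = 55.7520 meV.
Eᵢ/kT = 0, 2.04477, 3.10303.
Z = Σ gᵢe^(−Eᵢ/kT) = 2·e^(−0) + 2·e^(−2.04477) + 6·e^(−3.10303) = 2.00000 + 0.258820 + 0.269477 = 2.52830.

Z = 2.528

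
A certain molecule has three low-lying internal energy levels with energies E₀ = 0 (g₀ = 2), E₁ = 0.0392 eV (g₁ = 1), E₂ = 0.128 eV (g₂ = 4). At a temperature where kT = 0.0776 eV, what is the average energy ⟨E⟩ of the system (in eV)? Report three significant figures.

0.0362 eV

Eᵢ/kT = 0, 0.50515, 1.6495.
Z = Σ gᵢe^(−Eᵢ/kT) = 2·e^(−0) + 1·e^(−0.50515) + 4·e^(−1.6495) = 2.0000 + 0.60342 + 0.76858 = 3.3720.
⟨E⟩ = Σ Eᵢ gᵢe^(−Eᵢ/kT) / Z = (0·2.0000 + 0.0392·0.60342 + 0.128·0.76858) / 3.3720 = 0.0362 eV.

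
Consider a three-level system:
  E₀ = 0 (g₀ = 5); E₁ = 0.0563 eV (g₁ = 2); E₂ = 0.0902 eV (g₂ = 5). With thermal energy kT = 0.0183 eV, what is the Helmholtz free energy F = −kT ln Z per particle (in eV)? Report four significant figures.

-0.02992 eV

Eᵢ/kT = 0, 3.07650, 4.92896.
Z = Σ gᵢe^(−Eᵢ/kT) = 5·e^(−0) + 2·e^(−3.07650) + 5·e^(−4.92896) = 5.00000 + 0.0922408 + 0.0361701 = 5.12841.
F = −kT ln Z = −0.0183 × ln(5.12841) = −0.0183 × 1.63480 = -0.02992 eV.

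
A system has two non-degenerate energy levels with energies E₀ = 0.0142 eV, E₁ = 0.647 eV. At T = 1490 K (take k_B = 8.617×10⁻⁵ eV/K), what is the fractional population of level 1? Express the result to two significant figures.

k_BT = 8.617×10⁻⁵ × 1490 K = 0.1284 eV.
Eᵢ/kT = 0.1106, 5.039.
Z = Σ e^(−Eᵢ/kT) = e^(−0.1106) + e^(−5.039) = 0.8953 + 0.006480 = 0.9018.
P₁ = e^(−E₁/kT) / Z = 0.006480/0.9018 = 0.0072.

0.0072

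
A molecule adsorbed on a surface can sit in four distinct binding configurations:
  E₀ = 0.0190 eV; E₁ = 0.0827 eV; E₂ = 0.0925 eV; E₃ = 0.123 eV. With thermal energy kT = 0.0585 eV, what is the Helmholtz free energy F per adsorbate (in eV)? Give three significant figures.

-0.0151 eV

Eᵢ/kT = 0.32479, 1.4137, 1.5812, 2.1026.
Z = Σ e^(−Eᵢ/kT) = e^(−0.32479) + e^(−1.4137) + e^(−1.5812) + e^(−2.1026) = 0.72268 + 0.24324 + 0.20573 + 0.12214 = 1.2938.
F = −kT ln Z = −0.0585 × ln(1.2938) = −0.0585 × 0.25758 = -0.0151 eV.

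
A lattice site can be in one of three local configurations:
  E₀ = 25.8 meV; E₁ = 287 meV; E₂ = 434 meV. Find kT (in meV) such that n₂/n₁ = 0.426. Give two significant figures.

170 meV

n₂/n₁ = exp[−(E₂−E₁)/kT] = 0.426.
⇒ (E₂−E₁)/kT = ln(1/0.426) = ln(2.347) = 0.8531.
kT = 147 meV / 0.8531 = 170 meV.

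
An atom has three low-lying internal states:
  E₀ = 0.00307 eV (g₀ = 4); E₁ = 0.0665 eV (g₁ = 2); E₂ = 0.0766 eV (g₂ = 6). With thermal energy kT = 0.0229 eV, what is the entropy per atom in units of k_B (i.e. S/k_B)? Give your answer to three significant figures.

Eᵢ/kT = 0.13406, 2.9039, 3.3450.
Z = Σ gᵢe^(−Eᵢ/kT) = 4·e^(−0.13406) + 2·e^(−2.9039) + 6·e^(−3.3450) = 3.4982 + 0.10962 + 0.21156 = 3.8194.
⟨E⟩ = Σ EᵢPᵢ = 0.0089634 eV.
S/k_B = ln Z + ⟨E⟩/kT = ln(3.8194) + 0.0089634/0.0229 = 1.3401 + 0.39141 = 1.73.

1.73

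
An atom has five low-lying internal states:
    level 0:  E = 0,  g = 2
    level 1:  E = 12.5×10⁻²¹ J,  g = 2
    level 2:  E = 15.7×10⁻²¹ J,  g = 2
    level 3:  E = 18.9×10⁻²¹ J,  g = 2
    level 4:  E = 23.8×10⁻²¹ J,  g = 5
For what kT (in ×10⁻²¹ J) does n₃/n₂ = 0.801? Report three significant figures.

n₃/n₂ = (g₃/g₂) exp[−(E₃−E₂)/kT] = 0.801.
⇒ (E₃−E₂)/kT = ln((2/2)/0.801) = ln(1.2484) = 0.22186.
kT = 3.2 ×10⁻²¹ J / 0.22186 = 14.4 ×10⁻²¹ J.

14.4 ×10⁻²¹ J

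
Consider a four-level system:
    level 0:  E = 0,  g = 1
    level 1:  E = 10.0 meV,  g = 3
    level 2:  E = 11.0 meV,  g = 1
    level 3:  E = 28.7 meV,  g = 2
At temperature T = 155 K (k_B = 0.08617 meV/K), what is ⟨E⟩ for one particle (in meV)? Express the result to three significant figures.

8.32 meV

k_BT = 0.08617 × 155 K = 13.356 meV.
Eᵢ/kT = 0, 0.74873, 0.82360, 2.1488.
Z = Σ gᵢe^(−Eᵢ/kT) = 1·e^(−0) + 3·e^(−0.74873) + 1·e^(−0.82360) + 2·e^(−2.1488) = 1.0000 + 1.4189 + 0.43885 + 0.23325 = 3.0910.
⟨E⟩ = Σ Eᵢ gᵢe^(−Eᵢ/kT) / Z = (0·1.0000 + 10.0·1.4189 + 11.0·0.43885 + 28.7·0.23325) / 3.0910 = 8.32 meV.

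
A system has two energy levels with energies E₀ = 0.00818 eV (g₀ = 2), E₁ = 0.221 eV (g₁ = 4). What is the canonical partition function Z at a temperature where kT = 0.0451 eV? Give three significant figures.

Eᵢ/kT = 0.18137, 4.9002.
Z = Σ gᵢe^(−Eᵢ/kT) = 2·e^(−0.18137) + 4·e^(−4.9002) = 1.6683 + 0.029780 = 1.6981.

Z = 1.70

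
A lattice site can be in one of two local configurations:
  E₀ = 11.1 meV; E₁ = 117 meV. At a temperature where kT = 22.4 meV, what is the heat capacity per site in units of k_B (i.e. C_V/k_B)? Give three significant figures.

0.194

Eᵢ/kT = 0.49554, 5.2232.
Z = Σ e^(−Eᵢ/kT) = e^(−0.49554) + e^(−5.2232) = 0.60924 + 0.0053901 = 0.61463.
⟨E⟩ = 12.029 meV, ⟨E²⟩ = 242.18 meV².
C_V/k_B = (⟨E²⟩ − ⟨E⟩²)/(kT)² = (242.18 − 144.70)/501.76 = 0.194.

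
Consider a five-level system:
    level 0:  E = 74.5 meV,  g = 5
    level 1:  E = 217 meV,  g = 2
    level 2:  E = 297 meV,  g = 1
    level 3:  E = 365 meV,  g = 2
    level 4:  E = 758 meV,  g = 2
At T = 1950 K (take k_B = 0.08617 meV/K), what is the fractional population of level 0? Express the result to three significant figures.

k_BT = 0.08617 × 1950 K = 168.03 meV.
Eᵢ/kT = 0.44337, 1.2914, 1.7675, 2.1722, 4.5111.
Z = Σ gᵢe^(−Eᵢ/kT) = 5·e^(−0.44337) + 2·e^(−1.2914) + 1·e^(−1.7675) + 2·e^(−2.1722) + 2·e^(−4.5111) = 3.2093 + 0.54977 + 0.17076 + 0.22785 + 0.021973 = 4.1797.
P₀ = g₀ e^(−E₀/kT) / Z = 3.2093/4.1797 = 0.768.

0.768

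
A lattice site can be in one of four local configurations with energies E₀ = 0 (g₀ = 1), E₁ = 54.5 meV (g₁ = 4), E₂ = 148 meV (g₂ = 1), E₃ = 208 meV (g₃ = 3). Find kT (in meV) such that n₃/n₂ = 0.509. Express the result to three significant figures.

n₃/n₂ = (g₃/g₂) exp[−(E₃−E₂)/kT] = 0.509.
⇒ (E₃−E₂)/kT = ln((3/1)/0.509) = ln(5.8939) = 1.7739.
kT = 60 meV / 1.7739 = 33.8 meV.

33.8 meV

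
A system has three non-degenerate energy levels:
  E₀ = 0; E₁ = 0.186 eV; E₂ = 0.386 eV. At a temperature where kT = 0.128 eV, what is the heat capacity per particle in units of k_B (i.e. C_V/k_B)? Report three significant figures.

Eᵢ/kT = 0, 1.4531, 3.0156.
Z = Σ e^(−Eᵢ/kT) = e^(−0) + e^(−1.4531) + e^(−3.0156) = 1.0000 + 0.23384 + 0.049016 = 1.2829.
⟨E⟩ = 0.048651 eV, ⟨E²⟩ = 0.011999 eV².
C_V/k_B = (⟨E²⟩ − ⟨E⟩²)/(kT)² = (0.011999 − 0.0023669)/0.016384 = 0.588.

0.588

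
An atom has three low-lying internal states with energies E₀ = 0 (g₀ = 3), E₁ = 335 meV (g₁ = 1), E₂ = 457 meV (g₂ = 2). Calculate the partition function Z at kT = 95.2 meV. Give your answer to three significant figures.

Eᵢ/kT = 0, 3.5189, 4.8004.
Z = Σ gᵢe^(−Eᵢ/kT) = 3·e^(−0) + 1·e^(−3.5189) + 2·e^(−4.8004) = 3.0000 + 0.029632 + 0.016453 = 3.0461.

Z = 3.05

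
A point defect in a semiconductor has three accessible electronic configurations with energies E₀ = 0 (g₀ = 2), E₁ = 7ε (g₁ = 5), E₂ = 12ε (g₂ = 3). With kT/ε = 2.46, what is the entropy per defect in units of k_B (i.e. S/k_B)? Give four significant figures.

1.244

Eᵢ/kT = 0, 2.84553, 4.87805.
Z = Σ gᵢe^(−Eᵢ/kT) = 2·e^(−0) + 5·e^(−2.84553) + 3·e^(−4.87805) = 2.00000 + 0.290517 + 0.0228355 = 2.31335.
⟨E⟩ = Σ EᵢPᵢ = 0.997534 ε.
S/k_B = ln Z + ⟨E⟩/kT = ln(2.31335) + 0.997534/2.46 = 0.838697 + 0.405502 = 1.244.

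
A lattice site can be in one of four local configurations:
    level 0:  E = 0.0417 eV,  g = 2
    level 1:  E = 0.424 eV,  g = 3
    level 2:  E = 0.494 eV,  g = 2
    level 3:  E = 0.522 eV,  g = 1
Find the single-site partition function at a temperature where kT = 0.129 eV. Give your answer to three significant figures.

Eᵢ/kT = 0.32326, 3.2868, 3.8295, 4.0465.
Z = Σ gᵢe^(−Eᵢ/kT) = 2·e^(−0.32326) + 3·e^(−3.2868) + 2·e^(−3.8295) + 1·e^(−4.0465) = 1.4476 + 0.11212 + 0.043441 + 0.017483 = 1.6206.

Z = 1.62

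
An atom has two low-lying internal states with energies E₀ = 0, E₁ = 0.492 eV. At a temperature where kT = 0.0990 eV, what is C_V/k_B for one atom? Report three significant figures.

0.169

Eᵢ/kT = 0, 4.9697.
Z = Σ e^(−Eᵢ/kT) = e^(−0) + e^(−4.9697) = 1.0000 + 0.0069452 = 1.0069.
⟨E⟩ = 0.0033936 eV, ⟨E²⟩ = 0.0016697 eV².
C_V/k_B = (⟨E²⟩ − ⟨E⟩²)/(kT)² = (0.0016697 − 0.000011517)/0.0098010 = 0.169.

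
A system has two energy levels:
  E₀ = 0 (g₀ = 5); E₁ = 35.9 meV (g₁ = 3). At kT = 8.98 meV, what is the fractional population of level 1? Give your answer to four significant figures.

0.01089

Eᵢ/kT = 0, 3.99777.
Z = Σ gᵢe^(−Eᵢ/kT) = 5·e^(−0) + 3·e^(−3.99777) = 5.00000 + 0.0550696 = 5.05507.
P₁ = g₁ e^(−E₁/kT) / Z = 0.0550696/5.05507 = 0.01089.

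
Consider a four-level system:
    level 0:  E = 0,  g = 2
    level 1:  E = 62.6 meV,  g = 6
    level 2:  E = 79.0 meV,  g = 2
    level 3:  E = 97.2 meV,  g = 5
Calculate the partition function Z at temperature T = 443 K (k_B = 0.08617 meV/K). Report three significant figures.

Z = 3.81

k_BT = 0.08617 × 443 K = 38.173 meV.
Eᵢ/kT = 0, 1.6399, 2.0695, 2.5463.
Z = Σ gᵢe^(−Eᵢ/kT) = 2·e^(−0) + 6·e^(−1.6399) + 2·e^(−2.0695) + 5·e^(−2.5463) = 2.0000 + 1.1640 + 0.25250 + 0.39186 = 3.8084.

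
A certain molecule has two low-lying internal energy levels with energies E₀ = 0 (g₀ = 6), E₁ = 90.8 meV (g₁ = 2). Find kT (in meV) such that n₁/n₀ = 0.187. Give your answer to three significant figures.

157 meV

n₁/n₀ = (g₁/g₀) exp[−(E₁−E₀)/kT] = 0.187.
⇒ (E₁−E₀)/kT = ln((2/6)/0.187) = ln(1.7825) = 0.57802.
kT = 90.8 meV / 0.57802 = 157 meV.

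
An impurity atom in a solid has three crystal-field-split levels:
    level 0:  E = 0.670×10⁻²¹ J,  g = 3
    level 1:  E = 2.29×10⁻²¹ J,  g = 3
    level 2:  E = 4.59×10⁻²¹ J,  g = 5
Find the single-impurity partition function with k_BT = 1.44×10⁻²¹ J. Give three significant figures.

Z = 2.70

Eᵢ/kT = 0.46528, 1.5903, 3.1875.
Z = Σ gᵢe^(−Eᵢ/kT) = 3·e^(−0.46528) + 3·e^(−1.5903) + 5·e^(−3.1875) = 1.8839 + 0.61159 + 0.20637 = 2.7019.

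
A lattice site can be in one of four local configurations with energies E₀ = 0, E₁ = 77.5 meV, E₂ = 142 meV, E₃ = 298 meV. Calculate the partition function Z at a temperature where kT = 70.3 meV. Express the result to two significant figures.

Eᵢ/kT = 0, 1.102, 2.020, 4.239.
Z = Σ e^(−Eᵢ/kT) = e^(−0) + e^(−1.102) + e^(−2.020) + e^(−4.239) = 1.000 + 0.3322 + 0.1327 + 0.01442 = 1.479.

Z = 1.5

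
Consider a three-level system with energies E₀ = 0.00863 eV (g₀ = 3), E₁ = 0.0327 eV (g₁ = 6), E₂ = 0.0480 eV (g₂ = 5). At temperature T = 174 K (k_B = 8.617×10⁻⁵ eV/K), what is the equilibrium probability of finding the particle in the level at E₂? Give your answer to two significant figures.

k_BT = 8.617×10⁻⁵ × 174 K = 0.01499 eV.
Eᵢ/kT = 0.5757, 2.181, 3.202.
Z = Σ gᵢe^(−Eᵢ/kT) = 3·e^(−0.5757) + 6·e^(−2.181) + 5·e^(−3.202) = 1.687 + 0.6776 + 0.2034 = 2.568.
P₂ = g₂ e^(−E₂/kT) / Z = 0.2034/2.568 = 0.079.

0.079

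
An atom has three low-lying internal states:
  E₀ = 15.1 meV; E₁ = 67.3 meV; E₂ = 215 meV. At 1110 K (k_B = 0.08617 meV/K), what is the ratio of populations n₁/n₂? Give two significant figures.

k_BT = 0.08617 × 1110 K = 95.65 meV.
n₁/n₂ = exp[−(E₁−E₂)/kT] = exp(−(-147.7 meV)/(95.65 meV)) = exp(1.544) = 4.7.

4.7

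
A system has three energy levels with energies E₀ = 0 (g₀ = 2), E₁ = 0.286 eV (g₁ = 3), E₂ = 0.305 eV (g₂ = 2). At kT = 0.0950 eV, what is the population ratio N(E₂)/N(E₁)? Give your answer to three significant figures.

0.546

n₂/n₁ = (g₂/g₁) exp[−(E₂−E₁)/kT] = (2/3) × exp(−(0.019 eV)/(0.0950 eV)) = (2/3) × exp(-0.20000) = 0.546.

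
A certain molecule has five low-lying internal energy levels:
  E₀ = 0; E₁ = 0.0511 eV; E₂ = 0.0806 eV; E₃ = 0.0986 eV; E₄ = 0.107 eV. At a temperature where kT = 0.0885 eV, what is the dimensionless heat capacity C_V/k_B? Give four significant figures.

0.2275

Eᵢ/kT = 0, 0.577401, 0.910734, 1.11412, 1.20904.
Z = Σ e^(−Eᵢ/kT) = e^(−0) + e^(−0.577401) + e^(−0.910734) + e^(−1.11412) + e^(−1.20904) = 1.00000 + 0.561355 + 0.402229 + 0.328204 + 0.298484 = 2.59027.
⟨E⟩ = 0.0484133 eV, ⟨E²⟩ = 0.00412581 eV².
C_V/k_B = (⟨E²⟩ − ⟨E⟩²)/(kT)² = (0.00412581 − 0.00234385)/0.00783225 = 0.2275.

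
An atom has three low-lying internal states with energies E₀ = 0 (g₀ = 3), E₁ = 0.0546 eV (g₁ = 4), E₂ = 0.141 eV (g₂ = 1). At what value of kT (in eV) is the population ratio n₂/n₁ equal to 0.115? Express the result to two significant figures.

n₂/n₁ = (g₂/g₁) exp[−(E₂−E₁)/kT] = 0.115.
⇒ (E₂−E₁)/kT = ln((1/4)/0.115) = ln(2.174) = 0.7766.
kT = 0.0864 eV / 0.7766 = 0.11 eV.

0.11 eV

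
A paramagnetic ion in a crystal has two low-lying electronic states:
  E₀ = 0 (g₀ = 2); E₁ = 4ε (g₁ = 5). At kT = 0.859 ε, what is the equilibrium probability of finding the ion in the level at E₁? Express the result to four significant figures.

Eᵢ/kT = 0, 4.65658.
Z = Σ gᵢe^(−Eᵢ/kT) = 2·e^(−0) + 5·e^(−4.65658) = 2.00000 + 0.0474945 = 2.04749.
P₁ = g₁ e^(−E₁/kT) / Z = 0.0474945/2.04749 = 0.02320.

0.02320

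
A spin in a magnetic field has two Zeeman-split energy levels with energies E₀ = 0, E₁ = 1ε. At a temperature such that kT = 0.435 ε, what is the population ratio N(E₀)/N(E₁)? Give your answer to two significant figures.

10

n₀/n₁ = exp[−(E₀−E₁)/kT] = exp(−(-1ε)/(0.435ε)) = exp(2.299) = 10.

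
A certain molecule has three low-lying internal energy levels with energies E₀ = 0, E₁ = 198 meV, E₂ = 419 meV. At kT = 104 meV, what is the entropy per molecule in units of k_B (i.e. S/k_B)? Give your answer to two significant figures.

Eᵢ/kT = 0, 1.904, 4.029.
Z = Σ e^(−Eᵢ/kT) = e^(−0) + e^(−1.904) + e^(−4.029) = 1.000 + 0.1490 + 0.01779 = 1.167.
⟨E⟩ = Σ EᵢPᵢ = 31.67 meV.
S/k_B = ln Z + ⟨E⟩/kT = ln(1.167) + 31.67/104 = 0.1544 + 0.3045 = 0.46.

0.46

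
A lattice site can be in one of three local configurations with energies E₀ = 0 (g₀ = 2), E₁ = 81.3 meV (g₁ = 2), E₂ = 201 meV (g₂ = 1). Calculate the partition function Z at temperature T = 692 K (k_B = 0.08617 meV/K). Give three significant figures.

k_BT = 0.08617 × 692 K = 59.630 meV.
Eᵢ/kT = 0, 1.3634, 3.3708.
Z = Σ gᵢe^(−Eᵢ/kT) = 2·e^(−0) + 2·e^(−1.3634) + 1·e^(−3.3708) = 2.0000 + 0.51158 + 0.034362 = 2.5459.

Z = 2.55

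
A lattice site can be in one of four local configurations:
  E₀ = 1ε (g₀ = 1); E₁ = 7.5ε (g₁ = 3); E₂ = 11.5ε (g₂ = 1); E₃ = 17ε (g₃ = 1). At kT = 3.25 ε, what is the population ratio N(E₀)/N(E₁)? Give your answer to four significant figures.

n₀/n₁ = (g₀/g₁) exp[−(E₀−E₁)/kT] = (1/3) × exp(−(-6.5ε)/(3.25ε)) = (1/3) × exp(2.00000) = 2.463.

2.463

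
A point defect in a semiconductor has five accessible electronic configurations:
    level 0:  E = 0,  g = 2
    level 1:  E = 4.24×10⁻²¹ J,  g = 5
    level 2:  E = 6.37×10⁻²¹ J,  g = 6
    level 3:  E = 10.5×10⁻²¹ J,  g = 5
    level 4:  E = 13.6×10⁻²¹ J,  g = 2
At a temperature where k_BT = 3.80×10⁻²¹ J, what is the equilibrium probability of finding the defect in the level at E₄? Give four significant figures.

0.01088

Eᵢ/kT = 0, 1.11579, 1.67632, 2.76316, 3.57895.
Z = Σ gᵢe^(−Eᵢ/kT) = 2·e^(−0) + 5·e^(−1.11579) + 6·e^(−1.67632) + 5·e^(−2.76316) + 2·e^(−3.57895) = 2.00000 + 1.63828 + 1.12237 + 0.315460 + 0.0558100 = 5.13192.
P₄ = g₄ e^(−E₄/kT) / Z = 0.0558100/5.13192 = 0.01088.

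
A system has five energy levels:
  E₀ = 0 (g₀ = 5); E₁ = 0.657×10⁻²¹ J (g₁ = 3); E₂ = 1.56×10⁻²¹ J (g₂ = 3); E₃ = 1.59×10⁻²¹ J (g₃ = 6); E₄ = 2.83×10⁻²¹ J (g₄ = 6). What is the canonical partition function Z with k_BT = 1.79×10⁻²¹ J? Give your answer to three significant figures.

Eᵢ/kT = 0, 0.36704, 0.87151, 0.88827, 1.5810.
Z = Σ gᵢe^(−Eᵢ/kT) = 5·e^(−0) + 3·e^(−0.36704) + 3·e^(−0.87151) + 6·e^(−0.88827) + 6·e^(−1.5810) = 5.0000 + 2.0783 + 1.2550 + 2.4682 + 1.2346 = 12.036.

Z = 12.0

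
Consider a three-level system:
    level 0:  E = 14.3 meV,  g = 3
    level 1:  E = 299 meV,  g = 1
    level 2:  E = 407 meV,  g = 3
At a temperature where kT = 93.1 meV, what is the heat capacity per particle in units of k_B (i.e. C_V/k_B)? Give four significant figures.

Eᵢ/kT = 0.153598, 3.21160, 4.37164.
Z = Σ gᵢe^(−Eᵢ/kT) = 3·e^(−0.153598) + 1·e^(−3.21160) + 3·e^(−4.37164) = 2.57285 + 0.0402921 + 0.0378915 = 2.65103.
⟨E⟩ = 24.2400 meV, ⟨E²⟩ = 3924.88 meV².
C_V/k_B = (⟨E²⟩ − ⟨E⟩²)/(kT)² = (3924.88 − 587.578)/8667.61 = 0.3850.

0.3850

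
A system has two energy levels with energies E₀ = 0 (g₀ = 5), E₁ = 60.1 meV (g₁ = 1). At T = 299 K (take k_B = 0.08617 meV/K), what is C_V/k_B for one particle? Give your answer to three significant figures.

0.102

k_BT = 0.08617 × 299 K = 25.765 meV.
Eᵢ/kT = 0, 2.3326.
Z = Σ gᵢe^(−Eᵢ/kT) = 5·e^(−0) + 1·e^(−2.3326) = 5.0000 + 0.097043 = 5.0970.
⟨E⟩ = 1.1443 meV, ⟨E²⟩ = 68.770 meV².
C_V/k_B = (⟨E²⟩ − ⟨E⟩²)/(kT)² = (68.770 − 1.3094)/663.84 = 0.102.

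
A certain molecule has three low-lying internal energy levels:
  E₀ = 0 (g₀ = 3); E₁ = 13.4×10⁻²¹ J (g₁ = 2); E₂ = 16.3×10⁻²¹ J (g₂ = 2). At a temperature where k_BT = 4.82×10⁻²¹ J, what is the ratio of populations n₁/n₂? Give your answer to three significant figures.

1.83

n₁/n₂ = (g₁/g₂) exp[−(E₁−E₂)/kT] = (2/2) × exp(−(-2.9 ×10⁻²¹ J)/(4.82 ×10⁻²¹ J)) = (2/2) × exp(0.60166) = 1.83.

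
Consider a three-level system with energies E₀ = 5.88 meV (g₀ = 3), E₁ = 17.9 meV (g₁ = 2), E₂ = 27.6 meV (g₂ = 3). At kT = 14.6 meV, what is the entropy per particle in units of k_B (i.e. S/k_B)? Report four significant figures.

Eᵢ/kT = 0.402740, 1.22603, 1.89041.
Z = Σ gᵢe^(−Eᵢ/kT) = 3·e^(−0.402740) + 2·e^(−1.22603) + 3·e^(−1.89041) = 2.00546 + 0.586911 + 0.453030 = 3.04540.
⟨E⟩ = Σ EᵢPᵢ = 11.4275 meV.
S/k_B = ln Z + ⟨E⟩/kT = ln(3.04540) + 11.4275/14.6 = 1.11363 + 0.782705 = 1.896.

1.896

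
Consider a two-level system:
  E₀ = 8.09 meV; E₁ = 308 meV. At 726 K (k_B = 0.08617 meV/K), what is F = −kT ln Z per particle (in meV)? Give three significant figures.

7.57 meV

k_BT = 0.08617 × 726 K = 62.559 meV.
Eᵢ/kT = 0.12932, 4.9234.
Z = Σ e^(−Eᵢ/kT) = e^(−0.12932) + e^(−4.9234) = 0.87869 + 0.0072744 = 0.88596.
F = −kT ln Z = −62.559 × ln(0.88596) = −62.559 × -0.12108 = 7.57 meV.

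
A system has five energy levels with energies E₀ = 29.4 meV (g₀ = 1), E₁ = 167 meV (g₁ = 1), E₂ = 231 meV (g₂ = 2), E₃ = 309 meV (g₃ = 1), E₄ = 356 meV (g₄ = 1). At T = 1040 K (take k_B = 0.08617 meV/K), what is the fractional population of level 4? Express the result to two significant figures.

k_BT = 0.08617 × 1040 K = 89.62 meV.
Eᵢ/kT = 0.3281, 1.863, 2.578, 3.448, 3.972.
Z = Σ gᵢe^(−Eᵢ/kT) = 1·e^(−0.3281) + 1·e^(−1.863) + 2·e^(−2.578) + 1·e^(−3.448) + 1·e^(−3.972) = 0.7203 + 0.1552 + 0.1519 + 0.03181 + 0.01884 = 1.078.
P₄ = g₄ e^(−E₄/kT) / Z = 0.01884/1.078 = 0.017.

0.017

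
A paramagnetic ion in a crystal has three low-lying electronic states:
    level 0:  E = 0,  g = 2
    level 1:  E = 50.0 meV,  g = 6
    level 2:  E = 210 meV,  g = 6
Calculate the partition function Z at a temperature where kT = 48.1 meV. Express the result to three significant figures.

Eᵢ/kT = 0, 1.0395, 4.3659.
Z = Σ gᵢe^(−Eᵢ/kT) = 2·e^(−0) + 6·e^(−1.0395) + 6·e^(−4.3659) = 2.0000 + 2.1218 + 0.076219 = 4.1980.

Z = 4.20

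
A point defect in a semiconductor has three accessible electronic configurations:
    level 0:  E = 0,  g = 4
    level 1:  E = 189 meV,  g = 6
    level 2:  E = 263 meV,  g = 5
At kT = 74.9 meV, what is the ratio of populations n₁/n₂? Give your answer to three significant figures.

n₁/n₂ = (g₁/g₂) exp[−(E₁−E₂)/kT] = (6/5) × exp(−(-74 meV)/(74.9 meV)) = (6/5) × exp(0.98798) = 3.22.

3.22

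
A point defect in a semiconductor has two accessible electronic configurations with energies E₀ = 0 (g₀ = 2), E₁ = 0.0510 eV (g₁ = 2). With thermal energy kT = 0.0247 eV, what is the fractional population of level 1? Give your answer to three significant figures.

Eᵢ/kT = 0, 2.0648.
Z = Σ gᵢe^(−Eᵢ/kT) = 2·e^(−0) + 2·e^(−2.0648) = 2.0000 + 0.25369 = 2.2537.
P₁ = g₁ e^(−E₁/kT) / Z = 0.25369/2.2537 = 0.113.

0.113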